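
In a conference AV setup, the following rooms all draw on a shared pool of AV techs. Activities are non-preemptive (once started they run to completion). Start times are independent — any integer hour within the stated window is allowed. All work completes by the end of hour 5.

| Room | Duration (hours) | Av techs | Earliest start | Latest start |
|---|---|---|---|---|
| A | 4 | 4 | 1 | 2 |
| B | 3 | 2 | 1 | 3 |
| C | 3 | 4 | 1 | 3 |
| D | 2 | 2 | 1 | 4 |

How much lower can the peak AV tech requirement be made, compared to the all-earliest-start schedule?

Early-start peak: h1:12  h2:12  h3:10  h4:4  h5:0 ⇒ 12.
Leveled (A@1, B@1, C@1, D@4): h1:10  h2:10  h3:10  h4:6  h5:2 ⇒ 10.
Reduction 12 − 10 = 2.

2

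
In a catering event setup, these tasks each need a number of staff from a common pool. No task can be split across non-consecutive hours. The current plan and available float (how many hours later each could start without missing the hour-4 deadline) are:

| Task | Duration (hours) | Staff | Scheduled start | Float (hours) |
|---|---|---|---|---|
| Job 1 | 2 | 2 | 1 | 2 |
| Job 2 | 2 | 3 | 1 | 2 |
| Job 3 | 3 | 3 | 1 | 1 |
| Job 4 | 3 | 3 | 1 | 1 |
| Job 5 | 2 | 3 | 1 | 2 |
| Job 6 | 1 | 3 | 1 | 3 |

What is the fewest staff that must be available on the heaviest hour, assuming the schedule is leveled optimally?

11

Early-start (Job 1@1, Job 2@1, Job 3@1, Job 4@1, Job 5@1, Job 6@1) gives peak 17: h1:17  h2:14  h3:6  h4:0.
Shift Job 5→3, Job 6→4.
Schedule Job 1@1, Job 2@1, Job 3@1, Job 4@1, Job 5@3, Job 6@4: h1:11  h2:11  h3:9  h4:6 — peak 11.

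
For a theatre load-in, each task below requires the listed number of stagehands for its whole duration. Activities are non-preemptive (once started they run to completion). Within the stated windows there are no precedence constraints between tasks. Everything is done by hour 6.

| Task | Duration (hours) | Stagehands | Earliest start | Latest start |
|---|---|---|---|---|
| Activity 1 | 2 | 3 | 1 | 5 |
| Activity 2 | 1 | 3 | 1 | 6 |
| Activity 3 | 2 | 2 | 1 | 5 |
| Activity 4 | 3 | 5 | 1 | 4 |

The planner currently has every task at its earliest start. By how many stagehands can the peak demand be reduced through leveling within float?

Early-start peak: h1:13  h2:10  h3:5  h4:0  h5:0  h6:0 ⇒ 13.
Leveled (Activity 1@1, Activity 2@3, Activity 3@1, Activity 4@4): h1:5  h2:5  h3:3  h4:5  h5:5  h6:5 ⇒ 5.
Reduction 13 − 5 = 8.

8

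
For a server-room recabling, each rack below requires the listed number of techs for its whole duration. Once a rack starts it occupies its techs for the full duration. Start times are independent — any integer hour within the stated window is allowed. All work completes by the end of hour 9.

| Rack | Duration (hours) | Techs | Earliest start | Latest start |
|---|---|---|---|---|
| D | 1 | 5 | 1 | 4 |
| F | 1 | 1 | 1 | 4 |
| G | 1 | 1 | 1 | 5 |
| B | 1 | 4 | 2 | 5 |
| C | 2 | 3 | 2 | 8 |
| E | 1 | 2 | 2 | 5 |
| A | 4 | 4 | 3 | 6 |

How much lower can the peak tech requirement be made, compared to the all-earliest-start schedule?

4

Early-start peak: h1:7  h2:9  h3:7  h4:4  h5:4  h6:4  h7:0  h8:0  h9:0 ⇒ 9.
Leveled (D@1, F@2, G@2, B@3, C@4, E@2, A@6): h1:5  h2:4  h3:4  h4:3  h5:3  h6:4  h7:4  h8:4  h9:4 ⇒ 5.
Reduction 9 − 5 = 4.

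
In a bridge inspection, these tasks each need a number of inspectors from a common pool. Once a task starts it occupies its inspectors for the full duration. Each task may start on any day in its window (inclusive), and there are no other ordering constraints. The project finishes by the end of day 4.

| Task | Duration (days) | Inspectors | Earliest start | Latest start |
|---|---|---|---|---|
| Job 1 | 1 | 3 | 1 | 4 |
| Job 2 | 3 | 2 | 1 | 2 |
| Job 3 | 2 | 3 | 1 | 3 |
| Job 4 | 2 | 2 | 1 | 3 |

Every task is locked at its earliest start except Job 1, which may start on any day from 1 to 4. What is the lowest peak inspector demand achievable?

7

Job 1@1: d1:10  d2:7  d3:2  d4:0 → peak 10
Job 1@2: d1:7  d2:10  d3:2  d4:0 → peak 10
Job 1@3: d1:7  d2:7  d3:5  d4:0 → peak 7
Job 1@4: d1:7  d2:7  d3:2  d4:3 → peak 7
Best is Job 1@3, peak 7.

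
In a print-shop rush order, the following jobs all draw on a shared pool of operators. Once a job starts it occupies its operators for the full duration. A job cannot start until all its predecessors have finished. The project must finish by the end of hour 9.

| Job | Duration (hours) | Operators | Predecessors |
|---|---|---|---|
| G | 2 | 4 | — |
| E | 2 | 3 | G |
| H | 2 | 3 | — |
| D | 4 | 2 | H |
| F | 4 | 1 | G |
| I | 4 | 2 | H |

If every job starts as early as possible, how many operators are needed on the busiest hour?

Early-start schedule: G@1, E@3, H@1, D@3, F@3, I@3.
Load per hour: hour 1: 7, hour 2: 7, hour 3: 8, hour 4: 8, hour 5: 5, hour 6: 5, hour 7: 0, hour 8: 0, hour 9: 0.
Peak is 8.

8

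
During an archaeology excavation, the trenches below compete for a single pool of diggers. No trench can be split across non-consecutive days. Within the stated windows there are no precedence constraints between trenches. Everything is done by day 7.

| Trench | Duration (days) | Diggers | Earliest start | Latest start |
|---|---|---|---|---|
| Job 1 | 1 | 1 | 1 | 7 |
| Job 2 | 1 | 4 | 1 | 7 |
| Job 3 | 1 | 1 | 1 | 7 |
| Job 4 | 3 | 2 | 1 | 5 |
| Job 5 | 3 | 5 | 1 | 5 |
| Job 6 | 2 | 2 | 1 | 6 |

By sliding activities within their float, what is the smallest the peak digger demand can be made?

Early-start (Job 1@1, Job 2@1, Job 3@1, Job 4@1, Job 5@1, Job 6@1) gives peak 15: d1:15  d2:9  d3:7  d4:0  d5:0  d6:0  d7:0.
Shift Job 3→2, Job 4→2, Job 5→5, Job 6→2.
Schedule Job 1@1, Job 2@1, Job 3@2, Job 4@2, Job 5@5, Job 6@2: d1:5  d2:5  d3:4  d4:2  d5:5  d6:5  d7:5 — peak 5.
Total digger-days = 31 over 7 days ⇒ peak ≥ ⌈31/7⌉ = 5, so 5 is optimal.

5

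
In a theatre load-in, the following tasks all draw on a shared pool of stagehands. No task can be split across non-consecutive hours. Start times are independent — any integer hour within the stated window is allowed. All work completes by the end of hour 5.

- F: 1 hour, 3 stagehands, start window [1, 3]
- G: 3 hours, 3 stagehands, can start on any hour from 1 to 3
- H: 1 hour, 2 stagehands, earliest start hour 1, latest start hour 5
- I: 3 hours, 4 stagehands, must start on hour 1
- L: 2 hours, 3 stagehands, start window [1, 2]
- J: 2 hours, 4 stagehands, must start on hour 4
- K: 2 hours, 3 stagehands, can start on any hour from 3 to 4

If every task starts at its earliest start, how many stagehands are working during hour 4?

At early start, hour 4 has: J, K.
Demand: 4 + 3 = 7.

7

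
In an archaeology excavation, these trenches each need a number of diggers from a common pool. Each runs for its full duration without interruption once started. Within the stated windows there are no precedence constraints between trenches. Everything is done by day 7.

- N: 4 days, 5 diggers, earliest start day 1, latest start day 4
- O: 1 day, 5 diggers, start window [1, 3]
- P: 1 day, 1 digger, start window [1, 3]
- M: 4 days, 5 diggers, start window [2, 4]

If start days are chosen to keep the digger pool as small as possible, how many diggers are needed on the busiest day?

Early-start (N@1, O@1, P@1, M@2) gives peak 11: d1:11  d2:10  d3:10  d4:10  d5:5  d6:0  d7:0.
Shift P→2, M→3.
Schedule N@1, O@1, P@2, M@3: d1:10  d2:6  d3:10  d4:10  d5:5  d6:5  d7:0 — peak 10.

10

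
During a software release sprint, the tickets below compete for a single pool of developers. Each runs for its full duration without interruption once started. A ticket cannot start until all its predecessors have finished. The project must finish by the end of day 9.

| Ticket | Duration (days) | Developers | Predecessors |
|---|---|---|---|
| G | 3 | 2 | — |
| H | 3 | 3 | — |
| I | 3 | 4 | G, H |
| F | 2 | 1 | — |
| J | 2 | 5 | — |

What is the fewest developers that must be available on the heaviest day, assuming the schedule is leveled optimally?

Early-start (G@1, H@1, I@4, F@1, J@1) gives peak 11: d1:11  d2:11  d3:5  d4:4  d5:4  d6:4  d7:0  d8:0  d9:0.
Shift F→4, J→7.
Schedule G@1, H@1, I@4, F@4, J@7: d1:5  d2:5  d3:5  d4:5  d5:5  d6:4  d7:5  d8:5  d9:0 — peak 5.
Total developer-days = 39 over 9 days ⇒ peak ≥ ⌈39/9⌉ = 5, so 5 is optimal.

5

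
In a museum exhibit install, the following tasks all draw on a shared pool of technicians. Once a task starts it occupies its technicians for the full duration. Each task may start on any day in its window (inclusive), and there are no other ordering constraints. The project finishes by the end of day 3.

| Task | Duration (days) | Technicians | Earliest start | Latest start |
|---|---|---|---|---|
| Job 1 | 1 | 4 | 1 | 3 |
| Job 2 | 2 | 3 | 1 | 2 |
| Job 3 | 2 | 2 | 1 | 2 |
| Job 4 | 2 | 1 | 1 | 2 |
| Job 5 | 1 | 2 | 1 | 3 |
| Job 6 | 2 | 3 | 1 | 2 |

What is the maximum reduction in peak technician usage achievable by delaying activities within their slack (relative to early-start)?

Early-start peak: d1:15  d2:9  d3:0 ⇒ 15.
Leveled (Job 1@1, Job 2@1, Job 3@1, Job 4@2, Job 5@3, Job 6@2): d1:9  d2:9  d3:6 ⇒ 9.
Reduction 15 − 9 = 6.

6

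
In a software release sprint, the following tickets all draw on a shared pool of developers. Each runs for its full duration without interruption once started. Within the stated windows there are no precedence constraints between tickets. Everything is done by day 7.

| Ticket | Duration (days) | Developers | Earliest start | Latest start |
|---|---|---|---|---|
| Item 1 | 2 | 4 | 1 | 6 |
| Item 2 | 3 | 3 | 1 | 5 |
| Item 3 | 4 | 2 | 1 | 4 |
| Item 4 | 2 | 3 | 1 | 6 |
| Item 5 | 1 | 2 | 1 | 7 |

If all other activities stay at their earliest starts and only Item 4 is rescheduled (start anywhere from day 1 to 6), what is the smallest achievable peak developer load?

11

Item 4@1: d1:14  d2:12  d3:5  d4:2  d5:0  d6:0  d7:0 → peak 14
Item 4@2: d1:11  d2:12  d3:8  d4:2  d5:0  d6:0  d7:0 → peak 12
Item 4@3: d1:11  d2:9  d3:8  d4:5  d5:0  d6:0  d7:0 → peak 11
Item 4@4: d1:11  d2:9  d3:5  d4:5  d5:3  d6:0  d7:0 → peak 11
Item 4@5: d1:11  d2:9  d3:5  d4:2  d5:3  d6:3  d7:0 → peak 11
Item 4@6: d1:11  d2:9  d3:5  d4:2  d5:0  d6:3  d7:3 → peak 11
Best is Item 4@3, peak 11.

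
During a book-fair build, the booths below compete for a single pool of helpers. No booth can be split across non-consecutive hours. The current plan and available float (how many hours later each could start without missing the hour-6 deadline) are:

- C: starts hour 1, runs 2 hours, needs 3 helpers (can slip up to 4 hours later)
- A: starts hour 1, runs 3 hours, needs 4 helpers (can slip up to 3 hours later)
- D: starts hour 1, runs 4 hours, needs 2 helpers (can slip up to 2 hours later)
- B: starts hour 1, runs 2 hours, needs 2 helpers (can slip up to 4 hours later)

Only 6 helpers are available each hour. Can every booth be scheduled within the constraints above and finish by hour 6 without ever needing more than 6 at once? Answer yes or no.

yes

Schedule C@1, A@3, D@1, B@5: h1:5  h2:5  h3:6  h4:6  h5:6  h6:2 — peak 6 ≤ 6.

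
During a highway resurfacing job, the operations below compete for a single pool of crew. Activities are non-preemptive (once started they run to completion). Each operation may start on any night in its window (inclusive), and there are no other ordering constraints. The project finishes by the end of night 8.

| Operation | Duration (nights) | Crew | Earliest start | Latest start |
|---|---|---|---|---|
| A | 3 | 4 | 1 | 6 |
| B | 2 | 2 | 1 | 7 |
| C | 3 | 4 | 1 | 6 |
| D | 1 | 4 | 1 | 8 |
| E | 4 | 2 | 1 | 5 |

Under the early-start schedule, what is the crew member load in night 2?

12

At early start, night 2 has: A, B, C, E.
Demand: 4 + 2 + 4 + 2 = 12.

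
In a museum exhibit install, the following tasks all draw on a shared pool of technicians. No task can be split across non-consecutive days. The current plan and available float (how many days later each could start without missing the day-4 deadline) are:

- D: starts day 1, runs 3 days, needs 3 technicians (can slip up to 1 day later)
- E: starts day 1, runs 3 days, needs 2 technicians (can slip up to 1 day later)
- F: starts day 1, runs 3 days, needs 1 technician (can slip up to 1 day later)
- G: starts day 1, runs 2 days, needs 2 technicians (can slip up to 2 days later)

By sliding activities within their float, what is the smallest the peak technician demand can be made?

8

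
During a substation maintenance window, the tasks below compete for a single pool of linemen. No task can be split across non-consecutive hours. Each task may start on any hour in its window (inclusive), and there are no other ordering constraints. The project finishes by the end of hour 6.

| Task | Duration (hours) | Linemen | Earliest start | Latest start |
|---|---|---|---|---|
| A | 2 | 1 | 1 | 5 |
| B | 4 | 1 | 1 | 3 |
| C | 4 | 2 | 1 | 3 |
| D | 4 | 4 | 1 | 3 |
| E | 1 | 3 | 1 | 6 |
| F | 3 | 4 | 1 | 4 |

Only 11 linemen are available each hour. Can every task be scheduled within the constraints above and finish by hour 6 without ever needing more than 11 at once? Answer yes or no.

Schedule A@1, B@1, C@1, D@1, E@1, F@3: h1:11  h2:8  h3:11  h4:11  h5:4  h6:0 — peak 11 ≤ 11.

yes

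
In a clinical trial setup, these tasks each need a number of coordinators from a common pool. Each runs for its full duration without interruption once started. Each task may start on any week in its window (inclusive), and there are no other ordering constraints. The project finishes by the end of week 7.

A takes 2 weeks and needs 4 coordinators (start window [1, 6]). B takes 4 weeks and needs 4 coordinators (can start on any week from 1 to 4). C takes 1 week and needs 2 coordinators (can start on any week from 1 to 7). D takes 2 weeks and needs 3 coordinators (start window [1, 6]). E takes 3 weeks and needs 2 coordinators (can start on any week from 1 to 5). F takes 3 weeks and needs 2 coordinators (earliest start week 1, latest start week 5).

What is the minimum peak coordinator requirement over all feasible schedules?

7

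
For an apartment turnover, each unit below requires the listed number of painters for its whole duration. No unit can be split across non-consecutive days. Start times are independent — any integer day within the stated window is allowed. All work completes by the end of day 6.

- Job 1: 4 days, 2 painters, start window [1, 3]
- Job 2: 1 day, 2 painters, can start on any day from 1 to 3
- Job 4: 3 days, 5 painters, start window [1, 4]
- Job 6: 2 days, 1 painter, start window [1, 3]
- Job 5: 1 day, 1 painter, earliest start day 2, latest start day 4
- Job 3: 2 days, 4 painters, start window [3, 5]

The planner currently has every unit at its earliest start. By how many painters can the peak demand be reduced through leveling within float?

Early-start peak: d1:10  d2:9  d3:11  d4:6  d5:0  d6:0 ⇒ 11.
Leveled (Job 1@3, Job 2@1, Job 4@2, Job 6@1, Job 5@2, Job 3@5): d1:3  d2:7  d3:7  d4:7  d5:6  d6:6 ⇒ 7.
Reduction 11 − 7 = 4.

4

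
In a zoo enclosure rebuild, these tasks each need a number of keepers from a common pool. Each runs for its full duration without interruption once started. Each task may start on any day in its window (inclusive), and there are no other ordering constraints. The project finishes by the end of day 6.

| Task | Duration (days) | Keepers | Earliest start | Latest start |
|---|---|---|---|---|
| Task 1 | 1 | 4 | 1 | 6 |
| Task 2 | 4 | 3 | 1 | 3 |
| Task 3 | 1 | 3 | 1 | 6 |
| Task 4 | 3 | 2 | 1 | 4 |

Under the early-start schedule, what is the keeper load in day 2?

5

At early start, day 2 has: Task 2, Task 4.
Demand: 3 + 2 = 5.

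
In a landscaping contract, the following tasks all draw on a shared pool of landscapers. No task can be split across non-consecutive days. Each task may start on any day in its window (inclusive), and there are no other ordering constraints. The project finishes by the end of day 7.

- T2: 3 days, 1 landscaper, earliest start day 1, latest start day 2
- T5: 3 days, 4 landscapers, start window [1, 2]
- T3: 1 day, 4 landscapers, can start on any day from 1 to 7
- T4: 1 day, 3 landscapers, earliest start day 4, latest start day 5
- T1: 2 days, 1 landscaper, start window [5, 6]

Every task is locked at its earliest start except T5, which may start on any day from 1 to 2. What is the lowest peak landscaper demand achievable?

7

T5@1: d1:9  d2:5  d3:5  d4:3  d5:1  d6:1  d7:0 → peak 9
T5@2: d1:5  d2:5  d3:5  d4:7  d5:1  d6:1  d7:0 → peak 7
Best is T5@2, peak 7.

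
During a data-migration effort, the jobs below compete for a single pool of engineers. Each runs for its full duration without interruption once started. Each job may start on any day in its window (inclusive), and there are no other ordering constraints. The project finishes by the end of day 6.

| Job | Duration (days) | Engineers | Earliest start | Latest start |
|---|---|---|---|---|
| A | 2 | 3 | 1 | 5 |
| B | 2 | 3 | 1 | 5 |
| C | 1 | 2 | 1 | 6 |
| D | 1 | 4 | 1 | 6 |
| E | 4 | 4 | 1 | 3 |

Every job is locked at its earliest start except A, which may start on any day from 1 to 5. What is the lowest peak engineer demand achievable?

A@1: d1:16  d2:10  d3:4  d4:4  d5:0  d6:0 → peak 16
A@2: d1:13  d2:10  d3:7  d4:4  d5:0  d6:0 → peak 13
A@3: d1:13  d2:7  d3:7  d4:7  d5:0  d6:0 → peak 13
A@4: d1:13  d2:7  d3:4  d4:7  d5:3  d6:0 → peak 13
A@5: d1:13  d2:7  d3:4  d4:4  d5:3  d6:3 → peak 13
Best is A@2, peak 13.

13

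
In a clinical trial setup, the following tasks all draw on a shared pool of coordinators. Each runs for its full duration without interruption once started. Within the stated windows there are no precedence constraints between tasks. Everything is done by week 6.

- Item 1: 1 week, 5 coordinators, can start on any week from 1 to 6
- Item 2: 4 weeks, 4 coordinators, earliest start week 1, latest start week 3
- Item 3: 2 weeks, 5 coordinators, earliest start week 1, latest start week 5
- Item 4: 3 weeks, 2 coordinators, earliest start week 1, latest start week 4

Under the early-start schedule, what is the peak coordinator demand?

Early-start schedule: Item 1@1, Item 2@1, Item 3@1, Item 4@1.
Load per week: week 1: 16, week 2: 11, week 3: 6, week 4: 4, week 5: 0, week 6: 0.
Peak is 16.

16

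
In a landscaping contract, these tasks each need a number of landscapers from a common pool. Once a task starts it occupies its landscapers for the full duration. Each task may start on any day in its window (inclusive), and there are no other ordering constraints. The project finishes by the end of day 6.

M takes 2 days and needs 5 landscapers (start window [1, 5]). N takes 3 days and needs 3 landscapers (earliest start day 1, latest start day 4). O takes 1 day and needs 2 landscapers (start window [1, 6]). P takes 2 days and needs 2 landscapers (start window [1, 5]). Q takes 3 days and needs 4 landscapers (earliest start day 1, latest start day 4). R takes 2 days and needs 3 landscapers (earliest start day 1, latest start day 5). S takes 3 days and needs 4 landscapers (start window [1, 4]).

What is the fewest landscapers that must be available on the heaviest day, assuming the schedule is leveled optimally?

10

Early-start (M@1, N@1, O@1, P@1, Q@1, R@1, S@1) gives peak 23: d1:23  d2:21  d3:11  d4:0  d5:0  d6:0.
Shift N→3, O→6, P→3, R→5, S→4.
Schedule M@1, N@3, O@6, P@3, Q@1, R@5, S@4: d1:9  d2:9  d3:9  d4:9  d5:10  d6:9 — peak 10.
Total landscaper-days = 55 over 6 days ⇒ peak ≥ ⌈55/6⌉ = 10, so 10 is optimal.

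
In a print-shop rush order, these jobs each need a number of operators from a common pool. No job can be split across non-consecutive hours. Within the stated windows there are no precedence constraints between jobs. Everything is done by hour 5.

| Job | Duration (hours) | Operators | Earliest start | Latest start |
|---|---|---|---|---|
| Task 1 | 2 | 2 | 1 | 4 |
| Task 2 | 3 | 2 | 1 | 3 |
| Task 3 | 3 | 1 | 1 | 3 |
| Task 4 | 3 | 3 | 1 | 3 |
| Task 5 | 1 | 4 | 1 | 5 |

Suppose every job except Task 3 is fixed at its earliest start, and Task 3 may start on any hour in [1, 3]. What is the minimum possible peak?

Task 3@1: h1:12  h2:8  h3:6  h4:0  h5:0 → peak 12
Task 3@2: h1:11  h2:8  h3:6  h4:1  h5:0 → peak 11
Task 3@3: h1:11  h2:7  h3:6  h4:1  h5:1 → peak 11
Best is Task 3@2, peak 11.

11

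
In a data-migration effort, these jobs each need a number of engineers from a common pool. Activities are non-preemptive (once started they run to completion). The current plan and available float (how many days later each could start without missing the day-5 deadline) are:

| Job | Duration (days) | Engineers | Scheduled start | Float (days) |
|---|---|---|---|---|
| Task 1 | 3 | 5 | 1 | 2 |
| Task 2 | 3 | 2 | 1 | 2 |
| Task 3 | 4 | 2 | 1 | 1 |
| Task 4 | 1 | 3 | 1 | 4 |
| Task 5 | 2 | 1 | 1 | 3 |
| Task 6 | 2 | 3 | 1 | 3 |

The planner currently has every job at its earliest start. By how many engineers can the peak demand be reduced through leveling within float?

Early-start peak: d1:16  d2:13  d3:9  d4:2  d5:0 ⇒ 16.
Leveled (Task 1@1, Task 2@1, Task 3@1, Task 4@4, Task 5@4, Task 6@4): d1:9  d2:9  d3:9  d4:9  d5:4 ⇒ 9.
Reduction 16 − 9 = 7.

7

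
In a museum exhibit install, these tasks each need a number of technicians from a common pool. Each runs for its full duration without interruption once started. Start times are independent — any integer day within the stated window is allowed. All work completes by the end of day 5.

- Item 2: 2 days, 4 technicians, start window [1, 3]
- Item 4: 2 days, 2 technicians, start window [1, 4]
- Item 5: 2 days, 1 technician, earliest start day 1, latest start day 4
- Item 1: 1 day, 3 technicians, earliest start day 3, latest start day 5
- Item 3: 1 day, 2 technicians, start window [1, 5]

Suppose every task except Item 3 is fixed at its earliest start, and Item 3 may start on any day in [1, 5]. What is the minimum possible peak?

7

Item 3@1: d1:9  d2:7  d3:3  d4:0  d5:0 → peak 9
Item 3@2: d1:7  d2:9  d3:3  d4:0  d5:0 → peak 9
Item 3@3: d1:7  d2:7  d3:5  d4:0  d5:0 → peak 7
Item 3@4: d1:7  d2:7  d3:3  d4:2  d5:0 → peak 7
Item 3@5: d1:7  d2:7  d3:3  d4:0  d5:2 → peak 7
Best is Item 3@3, peak 7.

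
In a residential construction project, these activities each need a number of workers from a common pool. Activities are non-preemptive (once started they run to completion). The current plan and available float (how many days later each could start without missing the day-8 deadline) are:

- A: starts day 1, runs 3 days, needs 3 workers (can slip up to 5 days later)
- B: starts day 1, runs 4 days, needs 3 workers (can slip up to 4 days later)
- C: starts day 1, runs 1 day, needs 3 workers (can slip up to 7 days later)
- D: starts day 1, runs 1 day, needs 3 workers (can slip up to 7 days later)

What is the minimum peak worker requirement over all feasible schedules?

Early-start (A@1, B@1, C@1, D@1) gives peak 12: d1:12  d2:6  d3:6  d4:3  d5:0  d6:0  d7:0  d8:0.
Shift C→4, D→5.
Schedule A@1, B@1, C@4, D@5: d1:6  d2:6  d3:6  d4:6  d5:3  d6:0  d7:0  d8:0 — peak 6.

6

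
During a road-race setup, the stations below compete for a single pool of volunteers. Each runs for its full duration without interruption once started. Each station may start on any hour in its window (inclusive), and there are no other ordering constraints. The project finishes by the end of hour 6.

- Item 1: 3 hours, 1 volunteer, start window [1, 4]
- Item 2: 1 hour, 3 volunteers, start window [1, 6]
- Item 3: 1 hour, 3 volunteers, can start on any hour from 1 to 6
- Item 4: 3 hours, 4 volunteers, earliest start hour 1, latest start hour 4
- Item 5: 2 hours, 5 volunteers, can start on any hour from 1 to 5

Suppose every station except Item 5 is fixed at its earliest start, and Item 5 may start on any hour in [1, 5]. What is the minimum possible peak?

11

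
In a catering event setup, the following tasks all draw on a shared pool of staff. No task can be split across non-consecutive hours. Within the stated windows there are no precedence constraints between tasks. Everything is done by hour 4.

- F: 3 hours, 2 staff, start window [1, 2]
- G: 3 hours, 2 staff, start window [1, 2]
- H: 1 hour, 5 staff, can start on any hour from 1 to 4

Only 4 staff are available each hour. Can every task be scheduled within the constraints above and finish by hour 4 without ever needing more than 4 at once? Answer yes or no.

no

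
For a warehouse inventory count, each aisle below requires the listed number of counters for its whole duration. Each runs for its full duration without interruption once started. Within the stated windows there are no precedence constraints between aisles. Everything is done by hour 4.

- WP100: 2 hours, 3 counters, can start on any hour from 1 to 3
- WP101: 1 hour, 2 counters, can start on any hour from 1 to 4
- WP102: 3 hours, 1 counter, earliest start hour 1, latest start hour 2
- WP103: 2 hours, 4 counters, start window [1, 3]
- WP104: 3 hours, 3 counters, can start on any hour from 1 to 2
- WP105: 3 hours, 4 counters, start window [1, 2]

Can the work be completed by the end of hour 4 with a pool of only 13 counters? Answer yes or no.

yes

Schedule WP100@1, WP101@1, WP102@1, WP103@3, WP104@1, WP105@2: h1:9  h2:11  h3:12  h4:8 — peak 12 ≤ 13.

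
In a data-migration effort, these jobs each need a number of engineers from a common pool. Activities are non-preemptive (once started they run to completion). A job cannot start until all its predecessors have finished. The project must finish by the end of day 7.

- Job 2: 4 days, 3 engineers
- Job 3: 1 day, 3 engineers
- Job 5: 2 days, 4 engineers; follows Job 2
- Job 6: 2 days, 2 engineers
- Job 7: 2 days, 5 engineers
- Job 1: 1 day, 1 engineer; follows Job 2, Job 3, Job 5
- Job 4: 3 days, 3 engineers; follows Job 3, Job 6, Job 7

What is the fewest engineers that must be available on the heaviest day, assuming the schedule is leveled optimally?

8

Early-start (Job 2@1, Job 3@1, Job 5@5, Job 6@1, Job 7@1, Job 1@7, Job 4@3) gives peak 13: d1:13  d2:10  d3:6  d4:6  d5:7  d6:4  d7:1.
Shift Job 7→3, Job 4→5.
Schedule Job 2@1, Job 3@1, Job 5@5, Job 6@1, Job 7@3, Job 1@7, Job 4@5: d1:8  d2:5  d3:8  d4:8  d5:7  d6:7  d7:4 — peak 8.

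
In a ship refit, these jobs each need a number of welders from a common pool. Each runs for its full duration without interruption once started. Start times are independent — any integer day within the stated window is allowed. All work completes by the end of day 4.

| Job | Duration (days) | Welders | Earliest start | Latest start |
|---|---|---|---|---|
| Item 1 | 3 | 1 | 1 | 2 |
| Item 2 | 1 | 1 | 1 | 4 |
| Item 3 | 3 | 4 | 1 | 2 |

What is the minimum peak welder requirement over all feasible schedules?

Early-start (Item 1@1, Item 2@1, Item 3@1) gives peak 6: d1:6  d2:5  d3:5  d4:0.
Shift Item 3→2.
Schedule Item 1@1, Item 2@1, Item 3@2: d1:2  d2:5  d3:5  d4:4 — peak 5.
No arrangement of the 16 feasible schedules does better.

5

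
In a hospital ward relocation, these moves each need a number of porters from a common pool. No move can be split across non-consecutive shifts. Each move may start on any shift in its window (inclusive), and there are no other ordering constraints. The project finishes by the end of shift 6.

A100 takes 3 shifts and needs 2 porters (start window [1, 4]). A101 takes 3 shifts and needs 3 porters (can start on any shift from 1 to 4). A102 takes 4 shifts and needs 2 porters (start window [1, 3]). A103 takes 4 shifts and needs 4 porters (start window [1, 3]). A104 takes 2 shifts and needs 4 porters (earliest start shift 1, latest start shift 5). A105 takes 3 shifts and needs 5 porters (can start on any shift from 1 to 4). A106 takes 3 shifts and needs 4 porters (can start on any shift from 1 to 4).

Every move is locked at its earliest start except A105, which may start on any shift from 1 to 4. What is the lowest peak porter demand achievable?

19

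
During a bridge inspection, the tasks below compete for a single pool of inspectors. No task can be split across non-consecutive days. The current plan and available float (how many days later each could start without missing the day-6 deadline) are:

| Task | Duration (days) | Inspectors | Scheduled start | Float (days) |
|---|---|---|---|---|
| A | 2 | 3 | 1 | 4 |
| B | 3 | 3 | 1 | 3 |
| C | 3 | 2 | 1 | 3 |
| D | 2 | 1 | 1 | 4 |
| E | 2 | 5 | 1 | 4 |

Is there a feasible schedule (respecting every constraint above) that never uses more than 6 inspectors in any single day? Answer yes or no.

no

The minimum achievable peak is 7; 6 < 7, so no feasible schedule stays within the cap.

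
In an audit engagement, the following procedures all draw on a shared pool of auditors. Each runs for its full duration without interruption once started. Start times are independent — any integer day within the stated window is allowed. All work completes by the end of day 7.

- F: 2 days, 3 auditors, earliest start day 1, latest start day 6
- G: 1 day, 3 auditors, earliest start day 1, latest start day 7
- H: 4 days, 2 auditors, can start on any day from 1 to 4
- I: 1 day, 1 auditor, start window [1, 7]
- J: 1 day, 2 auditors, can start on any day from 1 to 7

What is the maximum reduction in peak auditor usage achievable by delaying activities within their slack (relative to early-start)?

Early-start peak: d1:11  d2:5  d3:2  d4:2  d5:0  d6:0  d7:0 ⇒ 11.
Leveled (F@1, G@3, H@4, I@1, J@4): d1:4  d2:3  d3:3  d4:4  d5:2  d6:2  d7:2 ⇒ 4.
Reduction 11 − 4 = 7.

7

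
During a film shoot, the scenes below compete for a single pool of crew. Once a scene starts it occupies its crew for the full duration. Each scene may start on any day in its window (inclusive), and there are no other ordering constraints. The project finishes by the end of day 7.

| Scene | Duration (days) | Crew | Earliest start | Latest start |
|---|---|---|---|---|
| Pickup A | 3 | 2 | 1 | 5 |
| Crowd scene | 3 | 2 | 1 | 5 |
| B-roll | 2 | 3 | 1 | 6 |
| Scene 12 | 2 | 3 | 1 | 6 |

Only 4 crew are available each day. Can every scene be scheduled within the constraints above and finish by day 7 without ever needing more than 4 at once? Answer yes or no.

yes

Schedule Pickup A@1, Crowd scene@1, B-roll@4, Scene 12@6: d1:4  d2:4  d3:4  d4:3  d5:3  d6:3  d7:3 — peak 4 ≤ 4.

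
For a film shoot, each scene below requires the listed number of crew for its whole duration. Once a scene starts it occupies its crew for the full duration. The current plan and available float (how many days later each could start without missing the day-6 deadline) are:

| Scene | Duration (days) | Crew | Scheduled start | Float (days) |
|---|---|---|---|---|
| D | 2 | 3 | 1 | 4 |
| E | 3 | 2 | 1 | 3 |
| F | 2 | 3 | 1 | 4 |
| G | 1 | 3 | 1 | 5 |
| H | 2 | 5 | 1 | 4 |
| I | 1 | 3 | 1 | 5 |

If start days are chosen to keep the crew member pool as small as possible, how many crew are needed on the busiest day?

Early-start (D@1, E@1, F@1, G@1, H@1, I@1) gives peak 19: d1:19  d2:13  d3:2  d4:0  d5:0  d6:0.
Shift F→5, G→5, H→3, I→6.
Schedule D@1, E@1, F@5, G@5, H@3, I@6: d1:5  d2:5  d3:7  d4:5  d5:6  d6:6 — peak 7.

7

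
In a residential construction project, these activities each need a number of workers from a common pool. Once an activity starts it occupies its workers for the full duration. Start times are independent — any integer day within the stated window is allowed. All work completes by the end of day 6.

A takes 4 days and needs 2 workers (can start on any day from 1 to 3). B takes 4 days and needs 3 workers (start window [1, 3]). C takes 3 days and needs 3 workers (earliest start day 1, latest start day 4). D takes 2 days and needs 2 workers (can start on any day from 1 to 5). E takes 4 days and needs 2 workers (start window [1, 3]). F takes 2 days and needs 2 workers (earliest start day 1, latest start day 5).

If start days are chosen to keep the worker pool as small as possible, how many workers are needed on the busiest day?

10

Early-start (A@1, B@1, C@1, D@1, E@1, F@1) gives peak 14: d1:14  d2:14  d3:10  d4:7  d5:0  d6:0.
Shift E→3, F→4.
Schedule A@1, B@1, C@1, D@1, E@3, F@4: d1:10  d2:10  d3:10  d4:9  d5:4  d6:2 — peak 10.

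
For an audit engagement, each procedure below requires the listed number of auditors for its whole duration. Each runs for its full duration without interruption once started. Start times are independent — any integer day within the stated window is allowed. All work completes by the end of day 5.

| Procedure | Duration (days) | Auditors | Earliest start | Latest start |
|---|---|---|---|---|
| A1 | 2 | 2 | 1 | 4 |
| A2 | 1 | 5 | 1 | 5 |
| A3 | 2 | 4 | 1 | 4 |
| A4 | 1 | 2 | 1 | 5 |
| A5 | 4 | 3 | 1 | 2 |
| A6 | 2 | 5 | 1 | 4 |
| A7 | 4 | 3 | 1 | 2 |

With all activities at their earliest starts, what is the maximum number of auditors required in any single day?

Early-start schedule: A1@1, A2@1, A3@1, A4@1, A5@1, A6@1, A7@1.
Load per day: day 1: 24, day 2: 17, day 3: 6, day 4: 6, day 5: 0.
Peak is 24.

24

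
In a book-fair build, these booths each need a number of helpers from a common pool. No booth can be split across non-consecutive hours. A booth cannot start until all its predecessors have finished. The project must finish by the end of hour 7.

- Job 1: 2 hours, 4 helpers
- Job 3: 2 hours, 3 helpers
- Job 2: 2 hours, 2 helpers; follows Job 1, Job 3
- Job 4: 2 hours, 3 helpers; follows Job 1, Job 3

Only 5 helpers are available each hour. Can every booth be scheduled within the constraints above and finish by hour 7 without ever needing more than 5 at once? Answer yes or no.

yes

Schedule Job 1@1, Job 3@3, Job 2@5, Job 4@5: h1:4  h2:4  h3:3  h4:3  h5:5  h6:5  h7:0 — peak 5 ≤ 5.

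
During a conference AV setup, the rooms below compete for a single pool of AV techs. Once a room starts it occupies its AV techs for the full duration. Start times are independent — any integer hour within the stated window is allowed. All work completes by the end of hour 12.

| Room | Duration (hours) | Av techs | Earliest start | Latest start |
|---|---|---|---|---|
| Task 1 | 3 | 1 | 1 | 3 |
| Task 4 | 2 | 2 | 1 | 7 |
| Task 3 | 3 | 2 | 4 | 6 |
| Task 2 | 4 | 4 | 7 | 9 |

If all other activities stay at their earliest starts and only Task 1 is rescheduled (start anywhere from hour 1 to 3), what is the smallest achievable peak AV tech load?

4

Task 1@1: h1:3  h2:3  h3:1  h4:2  h5:2  h6:2  h7:4  h8:4  h9:4  h10:4  h11:0  h12:0 → peak 4
Task 1@2: h1:2  h2:3  h3:1  h4:3  h5:2  h6:2  h7:4  h8:4  h9:4  h10:4  h11:0  h12:0 → peak 4
Task 1@3: h1:2  h2:2  h3:1  h4:3  h5:3  h6:2  h7:4  h8:4  h9:4  h10:4  h11:0  h12:0 → peak 4
Best is Task 1@1, peak 4.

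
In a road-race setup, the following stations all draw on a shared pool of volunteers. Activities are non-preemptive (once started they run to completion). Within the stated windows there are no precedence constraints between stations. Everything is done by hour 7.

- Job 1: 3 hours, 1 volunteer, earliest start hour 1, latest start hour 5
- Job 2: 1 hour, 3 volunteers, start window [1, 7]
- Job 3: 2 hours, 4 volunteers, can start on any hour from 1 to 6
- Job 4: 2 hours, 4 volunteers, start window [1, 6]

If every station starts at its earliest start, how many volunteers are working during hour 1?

At early start, hour 1 has: Job 1, Job 2, Job 3, Job 4.
Demand: 1 + 3 + 4 + 4 = 12.

12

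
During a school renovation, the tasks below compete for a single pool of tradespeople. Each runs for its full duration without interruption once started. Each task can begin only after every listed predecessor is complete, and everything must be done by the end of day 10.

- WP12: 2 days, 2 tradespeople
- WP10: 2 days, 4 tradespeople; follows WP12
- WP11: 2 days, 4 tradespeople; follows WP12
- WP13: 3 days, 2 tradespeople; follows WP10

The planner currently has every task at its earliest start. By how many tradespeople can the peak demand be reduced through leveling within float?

4

Early-start peak: d1:2  d2:2  d3:8  d4:8  d5:2  d6:2  d7:2  d8:0  d9:0  d10:0 ⇒ 8.
Leveled (WP12@1, WP10@3, WP11@5, WP13@7): d1:2  d2:2  d3:4  d4:4  d5:4  d6:4  d7:2  d8:2  d9:2  d10:0 ⇒ 4.
Reduction 8 − 4 = 4.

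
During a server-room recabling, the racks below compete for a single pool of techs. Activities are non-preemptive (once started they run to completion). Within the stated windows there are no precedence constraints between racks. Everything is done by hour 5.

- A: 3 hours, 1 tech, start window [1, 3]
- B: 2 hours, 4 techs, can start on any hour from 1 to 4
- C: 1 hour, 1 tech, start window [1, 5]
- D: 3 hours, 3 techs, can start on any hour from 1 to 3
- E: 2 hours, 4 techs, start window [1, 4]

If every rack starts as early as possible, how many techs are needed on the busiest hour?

13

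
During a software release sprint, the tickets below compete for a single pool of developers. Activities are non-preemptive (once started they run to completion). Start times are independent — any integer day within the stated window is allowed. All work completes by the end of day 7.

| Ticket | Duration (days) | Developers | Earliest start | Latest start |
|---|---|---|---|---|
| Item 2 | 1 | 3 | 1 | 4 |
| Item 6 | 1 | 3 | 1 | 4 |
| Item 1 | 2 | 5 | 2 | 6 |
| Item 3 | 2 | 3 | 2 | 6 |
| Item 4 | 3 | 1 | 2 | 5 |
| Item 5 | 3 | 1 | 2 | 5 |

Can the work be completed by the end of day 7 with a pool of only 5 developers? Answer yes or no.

Schedule Item 2@1, Item 6@2, Item 1@3, Item 3@5, Item 4@5, Item 5@5: d1:3  d2:3  d3:5  d4:5  d5:5  d6:5  d7:2 — peak 5 ≤ 5.

yes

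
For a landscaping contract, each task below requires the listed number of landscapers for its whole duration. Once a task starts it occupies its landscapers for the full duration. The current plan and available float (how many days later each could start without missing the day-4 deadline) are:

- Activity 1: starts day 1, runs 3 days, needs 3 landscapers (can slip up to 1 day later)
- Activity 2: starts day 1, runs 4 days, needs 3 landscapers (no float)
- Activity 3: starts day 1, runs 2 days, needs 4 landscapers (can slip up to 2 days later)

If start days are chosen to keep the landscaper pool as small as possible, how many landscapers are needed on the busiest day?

10

Schedule Activity 1@1, Activity 2@1, Activity 3@1: d1:10  d2:10  d3:6  d4:3 — peak 10.
No arrangement of the 6 feasible schedules does better.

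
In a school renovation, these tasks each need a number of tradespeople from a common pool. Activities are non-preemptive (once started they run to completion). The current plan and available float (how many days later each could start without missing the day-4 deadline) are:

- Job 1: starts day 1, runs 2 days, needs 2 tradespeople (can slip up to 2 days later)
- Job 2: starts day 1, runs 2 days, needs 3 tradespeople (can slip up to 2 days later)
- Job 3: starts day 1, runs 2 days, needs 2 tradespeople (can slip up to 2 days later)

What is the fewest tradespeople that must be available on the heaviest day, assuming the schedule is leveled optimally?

4

Early-start (Job 1@1, Job 2@1, Job 3@1) gives peak 7: d1:7  d2:7  d3:0  d4:0.
Shift Job 2→3.
Schedule Job 1@1, Job 2@3, Job 3@1: d1:4  d2:4  d3:3  d4:3 — peak 4.
Total tradesperson-days = 14 over 4 days ⇒ peak ≥ ⌈14/4⌉ = 4, so 4 is optimal.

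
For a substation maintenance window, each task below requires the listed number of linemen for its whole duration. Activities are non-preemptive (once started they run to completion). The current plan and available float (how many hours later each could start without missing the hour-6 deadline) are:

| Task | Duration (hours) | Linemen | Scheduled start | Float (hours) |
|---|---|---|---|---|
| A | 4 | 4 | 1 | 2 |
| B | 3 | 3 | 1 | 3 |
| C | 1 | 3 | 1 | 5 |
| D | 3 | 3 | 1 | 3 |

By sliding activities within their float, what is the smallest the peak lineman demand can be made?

7

Early-start (A@1, B@1, C@1, D@1) gives peak 13: h1:13  h2:10  h3:10  h4:4  h5:0  h6:0.
Shift C→5, D→4.
Schedule A@1, B@1, C@5, D@4: h1:7  h2:7  h3:7  h4:7  h5:6  h6:3 — peak 7.
Total lineman-hours = 37 over 6 hours ⇒ peak ≥ ⌈37/6⌉ = 7, so 7 is optimal.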